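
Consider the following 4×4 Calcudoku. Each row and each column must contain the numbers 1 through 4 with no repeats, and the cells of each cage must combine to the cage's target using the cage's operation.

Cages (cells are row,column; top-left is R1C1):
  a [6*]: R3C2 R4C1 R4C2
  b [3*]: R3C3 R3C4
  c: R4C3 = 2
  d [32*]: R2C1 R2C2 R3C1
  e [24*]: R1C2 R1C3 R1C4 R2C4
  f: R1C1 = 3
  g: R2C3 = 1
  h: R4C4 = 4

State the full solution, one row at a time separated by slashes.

3 1 4 2 / 2 4 1 3 / 4 2 3 1 / 1 3 2 4

F is a freebie; hence R1C1 = 3.
Cage d has product 32, which forces R2C1 = 2.
Cage d has product 32, so R2C2 = 4.
Cage g is given, which forces R2C3 = 1.
Row 2 already has 1, so R2C4 = 3.
Cage d has product 32; hence R3C1 = 4.
Column 3 already has 1, so R3C3 = 3.
Column 4 now contains 3, leaving R3C4 = 1.
Column 1 already has 2, leaving R4C1 = 1.
Cage c is a single given cell, so R4C3 = 2.
Cage h is a single given cell, which forces R4C4 = 4.
Cage e has product 24; hence R1C2 = 1.
Column 3 now contains 2, so R1C3 = 4.
4 is placed in column 4, which forces R1C4 = 2.
1 is placed in row 3, which forces R3C2 = 2.
Row 4 now contains 2, leaving R4C2 = 3.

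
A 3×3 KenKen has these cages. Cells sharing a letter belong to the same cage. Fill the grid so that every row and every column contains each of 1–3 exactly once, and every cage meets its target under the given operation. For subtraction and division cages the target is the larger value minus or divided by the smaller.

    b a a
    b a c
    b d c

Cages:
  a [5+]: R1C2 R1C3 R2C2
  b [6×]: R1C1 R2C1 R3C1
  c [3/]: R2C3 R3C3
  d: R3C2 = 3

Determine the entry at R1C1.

Cage d is a single given cell, so R3C2 = 3.
Row 3 already has 3, so R3C3 = 1.
Column 2 already has 3, leaving R1C2 = 1.
Column 3 already has 1; hence R1C3 = 2.
The 3 cells of cage a must have sum 5; hence R2C2 = 2.
Column 3 already has 1, leaving R2C3 = 3.
Row 3 already has 1, which forces R3C1 = 2.
Row 1 already has 1, which forces R1C1 = 3.
3 is placed in row 2; hence R2C1 = 1.
Completed grid: 3 1 2 / 1 2 3 / 2 3 1.

3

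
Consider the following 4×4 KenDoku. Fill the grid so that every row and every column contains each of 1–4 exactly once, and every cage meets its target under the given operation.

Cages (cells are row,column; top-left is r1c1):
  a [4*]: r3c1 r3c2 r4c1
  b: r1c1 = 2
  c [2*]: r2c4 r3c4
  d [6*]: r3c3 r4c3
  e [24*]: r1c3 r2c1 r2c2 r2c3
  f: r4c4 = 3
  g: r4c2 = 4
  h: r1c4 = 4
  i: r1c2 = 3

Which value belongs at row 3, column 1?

Cage b is a single given cell; hence r1c1 = 2.
Cage i is a single given cell; hence r1c2 = 3.
H is a freebie, so r1c4 = 4.
2 is placed in column 1, which forces r4c1 = 1.
Cage g is given, which forces r4c2 = 4.
Cage f is a single given cell, which forces r4c4 = 3.
Row 1 now contains 4, which forces r1c3 = 1.
Cage e needs product 24; hence r2c2 = 2.
Row 2 now contains 2, leaving r2c4 = 1.
Column 1 now contains 1, leaving r3c1 = 4.
The 3 cells of cage a must have product 4, so r3c2 = 1.
Cage d needs two cells with product 6; hence r3c3 = 3.
1 is placed in column 4, which forces r3c4 = 2.
Row 4 now contains 3, so r4c3 = 2.
Column 1 already has 4; hence r2c1 = 3.
Column 3 now contains 3; hence r2c3 = 4.
Completed grid: 2 3 1 4 / 3 2 4 1 / 4 1 3 2 / 1 4 2 3.

4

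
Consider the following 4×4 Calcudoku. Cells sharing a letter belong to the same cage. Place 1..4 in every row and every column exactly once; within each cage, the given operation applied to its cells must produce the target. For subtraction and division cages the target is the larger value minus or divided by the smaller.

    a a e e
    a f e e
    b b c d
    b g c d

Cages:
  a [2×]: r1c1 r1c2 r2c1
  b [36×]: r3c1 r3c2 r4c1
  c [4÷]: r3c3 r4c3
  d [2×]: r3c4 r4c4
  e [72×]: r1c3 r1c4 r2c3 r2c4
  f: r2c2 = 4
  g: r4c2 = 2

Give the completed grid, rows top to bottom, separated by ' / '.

Cage a has product 2, leaving r1c1 = 2.
The 3 cells of cage a must have product 2, leaving r1c2 = 1.
Cage a needs product 2; hence r2c1 = 1.
Cage f is given, leaving r2c2 = 4.
Cage b has product 36, leaving r3c1 = 4.
The 3 cells of cage b must have product 36, leaving r3c2 = 3.
4 is placed in row 3; hence r3c3 = 1.
1 is placed in row 3, so r3c4 = 2.
Cage b needs product 36, which forces r4c1 = 3.
Cage g is given, leaving r4c2 = 2.
1 is placed in column 3, which forces r4c3 = 4.
Column 4 already has 2, which forces r4c4 = 1.
4 is placed in column 3, leaving r1c3 = 3.
The 4 cells of cage e must have product 72; hence r1c4 = 4.
Cage e needs product 72; hence r2c3 = 2.
Column 4 already has 2; hence r2c4 = 3.

2 1 3 4 / 1 4 2 3 / 4 3 1 2 / 3 2 4 1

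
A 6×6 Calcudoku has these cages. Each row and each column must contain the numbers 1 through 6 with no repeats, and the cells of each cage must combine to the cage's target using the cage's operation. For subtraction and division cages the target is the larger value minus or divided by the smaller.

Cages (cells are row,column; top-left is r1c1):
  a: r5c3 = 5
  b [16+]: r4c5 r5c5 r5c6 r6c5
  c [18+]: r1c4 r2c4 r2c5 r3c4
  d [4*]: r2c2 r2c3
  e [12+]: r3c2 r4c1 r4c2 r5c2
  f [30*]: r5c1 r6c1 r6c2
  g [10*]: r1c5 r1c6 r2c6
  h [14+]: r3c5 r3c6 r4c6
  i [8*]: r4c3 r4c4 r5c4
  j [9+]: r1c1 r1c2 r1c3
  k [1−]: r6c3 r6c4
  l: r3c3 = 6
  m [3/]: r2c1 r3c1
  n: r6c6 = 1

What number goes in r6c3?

2

L is a freebie, so r3c3 = 6.
A is a freebie, which forces r5c3 = 5.
Cage n is given, leaving r6c6 = 1.
Cage g needs product 10, which forces r1c5 = 1.
The only place for 6 in row 1 is r1c4.
The only place for 5 in row 1 is r1c6.
Column 6 now contains 5, leaving r2c6 = 2.
Cage h needs sum 14, so r3c5 = 5.
Cage h needs sum 14, leaving r3c6 = 3.
Column 6 now contains 5, leaving r4c6 = 6.
Column 6 already has 6, so r5c6 = 4.
Row 2 needs a 5, and only r2c4 is open for it.
In column 4, 3 can only go at r6c4, so r6c4 = 3.
The only place for 3 in column 3 is r1c3.
Column 5 needs a 3, and only r2c5 is open for it.
Row 2 now contains 3, leaving r2c1 = 6.
Cage m needs two cells with quotient 3, so r3c1 = 2.
Cage c has sum 18, so r3c4 = 4.
2 is placed in column 1, so r6c1 = 5.
2 is placed in column 1, leaving r1c1 = 4.
Cage j has sum 9, leaving r1c2 = 2.
Row 3 already has 4, so r3c2 = 1.
Cage i has product 8; hence r4c3 = 4.
Row 4 now contains 4, leaving r4c5 = 2.
2 is placed in column 5; hence r5c5 = 6.
2 is placed in column 2, which forces r6c2 = 6.
4 is placed in column 3, so r6c3 = 2.
6 is placed in column 5, so r6c5 = 4.
Column 2 already has 1, so r2c2 = 4.
4 is placed in column 3, leaving r2c3 = 1.
Cage e has sum 12, which forces r4c1 = 3.
Row 4 now contains 4, leaving r4c2 = 5.
2 is placed in row 4, which forces r4c4 = 1.
Cage f has product 30, which forces r5c1 = 1.
Row 5 now contains 6; hence r5c2 = 3.
Cage i has product 8, leaving r5c4 = 2.
Completed grid: 4 2 3 6 1 5 / 6 4 1 5 3 2 / 2 1 6 4 5 3 / 3 5 4 1 2 6 / 1 3 5 2 6 4 / 5 6 2 3 4 1.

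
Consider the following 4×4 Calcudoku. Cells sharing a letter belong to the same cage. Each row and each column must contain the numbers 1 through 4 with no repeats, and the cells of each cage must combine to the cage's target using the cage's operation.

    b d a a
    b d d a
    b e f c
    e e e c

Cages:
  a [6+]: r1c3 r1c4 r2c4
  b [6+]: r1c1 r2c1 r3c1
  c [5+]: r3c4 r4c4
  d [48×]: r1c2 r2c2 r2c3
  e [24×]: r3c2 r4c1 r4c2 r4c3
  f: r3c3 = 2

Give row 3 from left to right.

Cage d has product 48, leaving r1c2 = 4.
Cage d needs product 48, leaving r2c2 = 3.
Cage d has product 48, leaving r2c3 = 4.
Cage f is given, leaving r3c3 = 2.
Row 3 now contains 2; hence r3c2 = 1.
Cage e has product 24, leaving r4c1 = 4.
The 4 cells of cage e must have product 24, leaving r4c2 = 2.
Cage e needs product 24, so r4c3 = 3.
Row 4 now contains 2, so r4c4 = 1.
3 is placed in column 3, which forces r1c3 = 1.
Cage a has sum 6, leaving r1c4 = 3.
Column 4 now contains 1; hence r2c4 = 2.
1 is placed in row 3, leaving r3c1 = 3.
Cage c needs two cells with sum 5, leaving r3c4 = 4.
Row 1 now contains 1, leaving r1c1 = 2.
Row 2 now contains 2; hence r2c1 = 1.
Completed grid: 2 4 1 3 / 1 3 4 2 / 3 1 2 4 / 4 2 3 1.

3 1 2 4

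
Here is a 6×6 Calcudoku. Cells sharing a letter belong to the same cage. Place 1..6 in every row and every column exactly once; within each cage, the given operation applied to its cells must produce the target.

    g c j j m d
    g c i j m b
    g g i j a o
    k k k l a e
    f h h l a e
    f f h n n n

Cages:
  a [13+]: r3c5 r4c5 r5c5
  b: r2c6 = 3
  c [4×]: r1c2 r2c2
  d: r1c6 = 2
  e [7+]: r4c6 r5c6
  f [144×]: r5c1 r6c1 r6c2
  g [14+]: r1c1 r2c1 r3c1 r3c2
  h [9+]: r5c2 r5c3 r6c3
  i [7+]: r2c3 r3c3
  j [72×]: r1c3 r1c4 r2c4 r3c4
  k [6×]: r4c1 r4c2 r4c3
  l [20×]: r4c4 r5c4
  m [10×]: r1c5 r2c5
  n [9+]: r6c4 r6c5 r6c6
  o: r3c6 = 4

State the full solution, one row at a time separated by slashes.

D is a freebie, so r1c6 = 2.
B is a freebie; hence r2c6 = 3.
Cage o is a single given cell; hence r3c6 = 4.
Cage f has product 144; hence r5c1 = 6.
The 3 cells of cage f must have product 144, leaving r6c1 = 4.
The 3 cells of cage f must have product 144, so r6c2 = 6.
Row 1 now contains 2; hence r1c5 = 5.
The two cells of cage m must have product 10, so r2c5 = 2.
Cage g has sum 14, so r3c2 = 5.
The two cells of cage e must have sum 7; hence r4c6 = 6.
Cage e needs two cells with sum 7; hence r5c6 = 1.
Column 6 now contains 1, so r6c6 = 5.
The 4 cells of cage g must have sum 14; hence r2c1 = 5.
Cage a needs sum 13, so r3c5 = 6.
In row 3, 2 can only go at r3c4, so r3c4 = 2.
The 4 cells of cage j must have product 72, so r1c3 = 6.
Cage j needs product 72, which forces r1c4 = 1.
Column 3 now contains 6, so r2c3 = 4.
Cage j has product 72, so r2c4 = 6.
Column 4 already has 1; hence r6c4 = 3.
3 is placed in row 6, leaving r6c5 = 1.
Row 1 now contains 1, leaving r1c1 = 3.
Row 1 now contains 1, so r1c2 = 4.
4 is placed in row 2, so r2c2 = 1.
Cage g needs sum 14, so r3c1 = 1.
The two cells of cage i must have sum 7, so r3c3 = 3.
1 is placed in column 1, so r4c1 = 2.
Row 4 now contains 2, so r4c2 = 3.
Row 4 now contains 2, leaving r4c3 = 1.
3 is placed in row 4, so r4c5 = 4.
Column 2 now contains 4; hence r5c2 = 2.
3 is placed in column 3, leaving r5c3 = 5.
5 is placed in row 5, which forces r5c4 = 4.
4 is placed in column 5, so r5c5 = 3.
Row 6 now contains 1, which forces r6c3 = 2.
Row 4 already has 4, leaving r4c4 = 5.

3 4 6 1 5 2 / 5 1 4 6 2 3 / 1 5 3 2 6 4 / 2 3 1 5 4 6 / 6 2 5 4 3 1 / 4 6 2 3 1 5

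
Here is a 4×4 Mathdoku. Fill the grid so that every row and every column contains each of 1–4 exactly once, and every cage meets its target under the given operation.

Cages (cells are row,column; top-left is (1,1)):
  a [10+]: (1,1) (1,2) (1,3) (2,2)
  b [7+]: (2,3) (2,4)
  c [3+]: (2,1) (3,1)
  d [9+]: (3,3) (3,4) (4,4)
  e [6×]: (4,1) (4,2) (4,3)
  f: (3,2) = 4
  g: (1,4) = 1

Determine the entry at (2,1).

Cage g is given, which forces (1,4) = 1.
Cage f is a single given cell, so (3,2) = 4.
Cage a needs sum 10, so (2,2) = 1.
Cage d needs sum 9, so (4,4) = 4.
Row 2 already has 1, leaving (2,1) = 2.
Cage b's pair has sum 7, which forces (2,3) = 4.
4 is placed in column 4, leaving (2,4) = 3.
Cage c needs two cells with sum 3, leaving (3,1) = 1.
Column 4 now contains 3, so (3,4) = 2.
1 is placed in column 1; hence (4,1) = 3.
Row 4 now contains 3, so (4,2) = 2.
Row 4 already has 2, leaving (4,3) = 1.
Column 1 already has 3; hence (1,1) = 4.
Column 2 already has 2, so (1,2) = 3.
Cage a needs sum 10; hence (1,3) = 2.
2 is placed in row 3, leaving (3,3) = 3.
The full grid is 4 3 2 1 / 2 1 4 3 / 1 4 3 2 / 3 2 1 4.

2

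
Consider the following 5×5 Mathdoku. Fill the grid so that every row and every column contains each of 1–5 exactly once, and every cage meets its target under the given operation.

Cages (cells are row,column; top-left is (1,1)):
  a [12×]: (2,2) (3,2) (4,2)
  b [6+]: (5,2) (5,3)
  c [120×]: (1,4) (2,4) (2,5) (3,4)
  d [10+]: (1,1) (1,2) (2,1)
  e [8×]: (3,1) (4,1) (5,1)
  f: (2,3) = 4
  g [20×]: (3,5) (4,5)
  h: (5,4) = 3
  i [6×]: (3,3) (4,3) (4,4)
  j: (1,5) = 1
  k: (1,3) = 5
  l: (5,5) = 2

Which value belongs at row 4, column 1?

2

Cage k is a single given cell; hence (1,3) = 5.
Cage j is given; hence (1,5) = 1.
Cage f is given, which forces (2,3) = 4.
Cage h is given, which forces (5,4) = 3.
Cage l is a single given cell; hence (5,5) = 2.
The 4 cells of cage c must have product 120, leaving (2,5) = 3.
The two cells of cage b must have sum 6; hence (5,2) = 5.
Row 5 already has 2, which forces (5,3) = 1.
3 is placed in row 2, which forces (2,1) = 5.
3 is placed in row 2, leaving (2,2) = 1.
Row 2 now contains 5, which forces (2,4) = 2.
Cage i has product 6, leaving (4,4) = 1.
Row 5 now contains 1; hence (5,1) = 4.
Column 4 already has 2, which forces (1,4) = 4.
Cage e needs product 8, so (3,1) = 1.
The 4 cells of cage c must have product 120; hence (3,4) = 5.
5 is placed in row 3, which forces (3,5) = 4.
Row 4 now contains 1, which forces (4,1) = 2.
2 is placed in row 4, which forces (4,3) = 3.
Column 5 now contains 4, which forces (4,5) = 5.
2 is placed in column 1, leaving (1,1) = 3.
Cage d has sum 10, which forces (1,2) = 2.
Row 3 now contains 4, leaving (3,2) = 3.
3 is placed in column 3; hence (3,3) = 2.
3 is placed in row 4, which forces (4,2) = 4.
The full grid is 3 2 5 4 1 / 5 1 4 2 3 / 1 3 2 5 4 / 2 4 3 1 5 / 4 5 1 3 2.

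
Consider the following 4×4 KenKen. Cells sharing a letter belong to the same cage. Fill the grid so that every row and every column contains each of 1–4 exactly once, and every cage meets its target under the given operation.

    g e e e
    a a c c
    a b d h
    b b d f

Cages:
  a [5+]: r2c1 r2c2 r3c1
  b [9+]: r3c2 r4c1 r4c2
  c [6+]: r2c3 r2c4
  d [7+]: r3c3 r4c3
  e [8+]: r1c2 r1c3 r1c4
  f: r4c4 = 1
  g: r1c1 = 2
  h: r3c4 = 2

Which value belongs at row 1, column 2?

4

Cage g is a single given cell, so r1c1 = 2.
Column 1 now contains 2, so r3c1 = 1.
H is a freebie, which forces r3c4 = 2.
Cage f is a single given cell, so r4c4 = 1.
Column 1 now contains 1, so r2c1 = 3.
Cage a has sum 5; hence r2c2 = 1.
Cage c's pair has sum 6; hence r2c3 = 2.
2 is placed in column 4; hence r2c4 = 4.
Column 1 now contains 3, so r4c1 = 4.
Cage b has sum 9, which forces r4c2 = 2.
Row 4 already has 4, leaving r4c3 = 3.
Cage e has sum 8, so r1c2 = 4.
The 3 cells of cage e must have sum 8, which forces r1c3 = 1.
4 is placed in column 4, so r1c4 = 3.
The 3 cells of cage b must have sum 9, so r3c2 = 3.
Column 3 now contains 3, so r3c3 = 4.
The full grid is 2 4 1 3 / 3 1 2 4 / 1 3 4 2 / 4 2 3 1.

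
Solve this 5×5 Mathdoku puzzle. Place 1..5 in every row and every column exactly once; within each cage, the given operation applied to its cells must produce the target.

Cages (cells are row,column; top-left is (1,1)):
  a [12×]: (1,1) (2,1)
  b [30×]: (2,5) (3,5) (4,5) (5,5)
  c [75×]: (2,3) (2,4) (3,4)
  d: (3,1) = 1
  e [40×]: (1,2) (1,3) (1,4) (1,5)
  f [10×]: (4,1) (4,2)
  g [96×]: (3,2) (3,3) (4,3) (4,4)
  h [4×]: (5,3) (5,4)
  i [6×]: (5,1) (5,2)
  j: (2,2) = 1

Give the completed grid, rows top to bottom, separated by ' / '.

J is a freebie, leaving (2,2) = 1.
The 3 cells of cage c must have product 75, so (2,3) = 5.
Cage c needs product 75, leaving (2,4) = 3.
Row 2 now contains 3, so (2,5) = 2.
Cage d is given, leaving (3,1) = 1.
The 3 cells of cage c must have product 75, so (3,4) = 5.
Row 3 already has 5, so (3,5) = 3.
The two cells of cage a must have product 12, which forces (1,1) = 3.
Row 2 now contains 3; hence (2,1) = 4.
Cage g needs product 96, which forces (4,3) = 3.
Cage g needs product 96, leaving (4,4) = 4.
3 is placed in column 1, which forces (5,1) = 2.
2 is placed in row 5, leaving (5,2) = 3.
Column 4 already has 4, so (5,4) = 1.
Row 5 already has 1, leaving (5,5) = 5.
The 4 cells of cage e must have product 40; hence (1,2) = 5.
Column 4 now contains 1, leaving (1,4) = 2.
Column 1 already has 2, which forces (4,1) = 5.
Cage f needs two cells with product 10, which forces (4,2) = 2.
Column 5 now contains 5, leaving (4,5) = 1.
Row 5 already has 1, leaving (5,3) = 4.
4 is placed in column 3, leaving (1,3) = 1.
Column 5 now contains 1, which forces (1,5) = 4.
2 is placed in column 2; hence (3,2) = 4.
4 is placed in column 3, leaving (3,3) = 2.

3 5 1 2 4 / 4 1 5 3 2 / 1 4 2 5 3 / 5 2 3 4 1 / 2 3 4 1 5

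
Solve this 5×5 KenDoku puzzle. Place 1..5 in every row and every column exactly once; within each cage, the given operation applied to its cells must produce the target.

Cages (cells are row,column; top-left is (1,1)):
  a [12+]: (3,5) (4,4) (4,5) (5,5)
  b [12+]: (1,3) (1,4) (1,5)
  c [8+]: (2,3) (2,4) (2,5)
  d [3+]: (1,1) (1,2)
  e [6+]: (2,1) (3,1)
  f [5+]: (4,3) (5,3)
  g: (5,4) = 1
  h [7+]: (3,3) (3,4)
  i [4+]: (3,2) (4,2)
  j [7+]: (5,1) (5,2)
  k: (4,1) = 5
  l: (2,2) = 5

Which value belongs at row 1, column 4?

Cage l is given, which forces (2,2) = 5.
K is a freebie, which forces (4,1) = 5.
Cage g is a single given cell, leaving (5,4) = 1.
Row 2 needs a 2, and only (2,1) is open for it.
Column 1 now contains 2, which forces (1,1) = 1.
Cage d's pair has sum 3, leaving (1,2) = 2.
Column 1 now contains 2, so (3,1) = 4.
4 is placed in column 1; hence (5,1) = 3.
Row 5 already has 3; hence (5,2) = 4.
Row 5 now contains 4; hence (5,3) = 2.
Row 5 already has 2, so (5,5) = 5.
Cage h's pair has sum 7, which forces (3,3) = 5.
Cage h needs two cells with sum 7, which forces (3,4) = 2.
Cage f needs two cells with sum 5, which forces (4,3) = 3.
Row 4 now contains 3, so (4,4) = 4.
Column 3 already has 3, which forces (1,3) = 4.
Cage b has sum 12, leaving (1,4) = 5.
Cage b needs sum 12, so (1,5) = 3.
Column 3 now contains 4, so (2,3) = 1.
Column 4 now contains 4; hence (2,4) = 3.
Row 2 already has 1, so (2,5) = 4.
The two cells of cage i must have sum 4, so (3,2) = 3.
The 4 cells of cage a must have sum 12, so (3,5) = 1.
Row 4 now contains 3, leaving (4,2) = 1.
Cage a needs sum 12, leaving (4,5) = 2.
The full grid is 1 2 4 5 3 / 2 5 1 3 4 / 4 3 5 2 1 / 5 1 3 4 2 / 3 4 2 1 5.

5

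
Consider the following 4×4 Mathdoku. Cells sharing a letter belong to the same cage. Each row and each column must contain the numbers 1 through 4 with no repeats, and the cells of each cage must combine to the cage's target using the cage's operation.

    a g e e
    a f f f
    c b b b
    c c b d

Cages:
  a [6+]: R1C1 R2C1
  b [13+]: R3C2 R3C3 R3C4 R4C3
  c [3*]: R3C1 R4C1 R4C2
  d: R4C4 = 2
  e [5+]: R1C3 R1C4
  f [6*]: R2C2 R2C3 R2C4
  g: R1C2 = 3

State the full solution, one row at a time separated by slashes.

Cage g is given, which forces R1C2 = 3.
Cage c has product 3, so R3C1 = 1.
Cage c has product 3, so R4C1 = 3.
Cage c needs product 3, so R4C2 = 1.
Cage b has sum 13, so R4C3 = 4.
D is a freebie; hence R4C4 = 2.
Cage e needs two cells with sum 5; hence R1C3 = 1.
Cage e's pair has sum 5; hence R1C4 = 4.
1 is placed in column 2, leaving R2C2 = 2.
Column 3 now contains 1; hence R2C3 = 3.
Row 2 already has 3, leaving R2C4 = 1.
Column 2 now contains 2, so R3C2 = 4.
3 is placed in column 3, which forces R3C3 = 2.
4 is placed in column 4, which forces R3C4 = 3.
4 is placed in row 1; hence R1C1 = 2.
Row 2 now contains 2; hence R2C1 = 4.

2 3 1 4 / 4 2 3 1 / 1 4 2 3 / 3 1 4 2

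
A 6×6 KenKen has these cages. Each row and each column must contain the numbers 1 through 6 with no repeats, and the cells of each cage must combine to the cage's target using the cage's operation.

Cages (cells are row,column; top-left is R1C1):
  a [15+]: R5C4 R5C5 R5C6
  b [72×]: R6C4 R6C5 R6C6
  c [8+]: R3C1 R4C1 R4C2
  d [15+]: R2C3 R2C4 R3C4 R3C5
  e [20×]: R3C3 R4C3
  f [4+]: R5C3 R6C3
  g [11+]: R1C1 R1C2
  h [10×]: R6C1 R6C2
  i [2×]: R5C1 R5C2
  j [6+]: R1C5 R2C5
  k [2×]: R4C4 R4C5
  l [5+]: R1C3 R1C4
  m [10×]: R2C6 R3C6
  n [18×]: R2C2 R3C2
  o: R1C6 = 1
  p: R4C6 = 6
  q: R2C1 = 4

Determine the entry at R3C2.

6

O is a freebie, which forces R1C6 = 1.
Cage q is a single given cell, so R2C1 = 4.
Cage p is a single given cell; hence R4C6 = 6.
In row 1, 4 can only go at R1C5, so R1C5 = 4.
Cage j's pair has sum 6; hence R2C5 = 2.
2 is placed in row 2, which forces R2C6 = 5.
5 is placed in column 6, which forces R3C6 = 2.
2 is placed in column 5; hence R4C5 = 1.
5 is placed in column 6, leaving R5C6 = 4.
4 is placed in column 6, which forces R6C6 = 3.
1 is placed in row 4, which forces R4C4 = 2.
The two cells of cage f must have sum 4, leaving R5C3 = 3.
Row 6 now contains 3, which forces R6C3 = 1.
Cage b has product 72, which forces R6C4 = 4.
Row 6 now contains 3, so R6C5 = 6.
3 is placed in column 3, which forces R1C3 = 2.
Column 4 already has 2, so R1C4 = 3.
Column 3 now contains 1, which forces R2C3 = 6.
Column 4 now contains 3, which forces R2C4 = 1.
The 3 cells of cage c must have sum 8, which forces R3C1 = 1.
1 is placed in column 4, which forces R3C4 = 5.
Row 3 already has 5; hence R3C5 = 3.
The 3 cells of cage c must have sum 8, leaving R4C1 = 3.
Cage c has sum 8; hence R4C2 = 4.
Row 4 now contains 4; hence R4C3 = 5.
Column 1 already has 1, which forces R5C1 = 2.
2 is placed in row 5, which forces R5C2 = 1.
Cage a has sum 15, leaving R5C4 = 6.
Column 5 already has 6; hence R5C5 = 5.
Column 1 now contains 2, which forces R6C1 = 5.
Row 6 already has 5, so R6C2 = 2.
Column 1 now contains 5, leaving R1C1 = 6.
The two cells of cage g must have sum 11; hence R1C2 = 5.
Row 2 now contains 6, which forces R2C2 = 3.
Row 3 now contains 3; hence R3C2 = 6.
Row 3 already has 5, so R3C3 = 4.
Filled in: 6 5 2 3 4 1 / 4 3 6 1 2 5 / 1 6 4 5 3 2 / 3 4 5 2 1 6 / 2 1 3 6 5 4 / 5 2 1 4 6 3.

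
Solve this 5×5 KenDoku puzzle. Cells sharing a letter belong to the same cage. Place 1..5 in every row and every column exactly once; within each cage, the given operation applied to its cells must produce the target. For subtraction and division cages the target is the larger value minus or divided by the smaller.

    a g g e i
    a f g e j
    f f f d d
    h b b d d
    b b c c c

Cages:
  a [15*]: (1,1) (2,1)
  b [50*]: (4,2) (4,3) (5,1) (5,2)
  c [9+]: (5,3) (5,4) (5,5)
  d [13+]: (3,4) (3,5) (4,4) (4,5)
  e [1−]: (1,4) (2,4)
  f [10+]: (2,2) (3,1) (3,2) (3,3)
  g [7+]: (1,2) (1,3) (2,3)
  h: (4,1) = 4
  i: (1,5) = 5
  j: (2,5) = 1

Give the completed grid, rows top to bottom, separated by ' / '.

Cage i is a single given cell, so (1,5) = 5.
J is a freebie, so (2,5) = 1.
Cage h is a single given cell, leaving (4,1) = 4.
Row 1 already has 5, leaving (1,1) = 3.
The two cells of cage a must have product 15; hence (2,1) = 5.
Cage b has product 50, so (4,3) = 5.
The 4 cells of cage b must have product 50; hence (5,2) = 5.
Cage d needs sum 13; hence (3,4) = 5.
The only place for 1 in row 5 is (5,1).
Column 1 now contains 1; hence (3,1) = 2.
Cage b needs product 50, which forces (4,2) = 2.
2 is placed in row 4, so (4,5) = 3.
Column 5 already has 3, which forces (3,5) = 4.
3 is placed in row 4, so (4,4) = 1.
Column 5 already has 4, leaving (5,5) = 2.
Cage f needs sum 10, leaving (2,2) = 4.
Row 2 already has 4, which forces (2,3) = 2.
Cage e needs two cells with difference 1, which forces (2,4) = 3.
Column 4 already has 3; hence (5,4) = 4.
Column 2 now contains 4; hence (1,2) = 1.
Cage g needs sum 7, which forces (1,3) = 4.
Column 4 already has 4, which forces (1,4) = 2.
Column 2 already has 1, so (3,2) = 3.
Row 3 now contains 3, so (3,3) = 1.
4 is placed in row 5, so (5,3) = 3.

3 1 4 2 5 / 5 4 2 3 1 / 2 3 1 5 4 / 4 2 5 1 3 / 1 5 3 4 2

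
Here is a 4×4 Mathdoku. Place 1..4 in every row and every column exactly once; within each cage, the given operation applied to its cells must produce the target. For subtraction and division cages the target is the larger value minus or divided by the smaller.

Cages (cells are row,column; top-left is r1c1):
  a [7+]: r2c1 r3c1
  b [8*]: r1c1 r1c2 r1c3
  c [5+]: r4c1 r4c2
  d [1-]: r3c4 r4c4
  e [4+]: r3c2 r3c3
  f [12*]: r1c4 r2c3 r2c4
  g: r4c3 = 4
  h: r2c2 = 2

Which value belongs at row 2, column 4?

4

Cage h is a single given cell, so r2c2 = 2.
G is a freebie, so r4c3 = 4.
Cage c's pair has sum 5, leaving r4c1 = 2.
Cage c needs two cells with sum 5, leaving r4c2 = 3.
3 is placed in row 4; hence r4c4 = 1.
Cage b needs product 8, leaving r1c3 = 2.
The 3 cells of cage f must have product 12; hence r2c3 = 1.
Column 2 already has 3, so r3c2 = 1.
Cage e needs two cells with sum 4, leaving r3c3 = 3.
Cage d needs two cells with difference 1; hence r3c4 = 2.
The 3 cells of cage b must have product 8, so r1c1 = 1.
Column 2 now contains 1, which forces r1c2 = 4.
4 is placed in row 1, leaving r1c4 = 3.
Cage a's pair has sum 7, so r2c1 = 3.
Column 4 now contains 3, which forces r2c4 = 4.
Row 3 now contains 3; hence r3c1 = 4.
The full grid is 1 4 2 3 / 3 2 1 4 / 4 1 3 2 / 2 3 4 1.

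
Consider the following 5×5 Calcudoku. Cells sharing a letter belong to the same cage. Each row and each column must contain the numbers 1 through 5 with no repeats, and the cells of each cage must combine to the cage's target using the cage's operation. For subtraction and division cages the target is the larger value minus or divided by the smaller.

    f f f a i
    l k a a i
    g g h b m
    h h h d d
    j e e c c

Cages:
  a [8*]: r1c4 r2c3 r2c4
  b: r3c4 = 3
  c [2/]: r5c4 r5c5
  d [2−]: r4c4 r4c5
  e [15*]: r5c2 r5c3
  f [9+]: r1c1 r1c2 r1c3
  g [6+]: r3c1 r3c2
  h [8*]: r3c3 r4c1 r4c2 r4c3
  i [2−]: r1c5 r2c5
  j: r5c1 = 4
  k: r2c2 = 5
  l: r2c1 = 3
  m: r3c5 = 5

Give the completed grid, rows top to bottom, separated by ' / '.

L is a freebie, leaving r2c1 = 3.
Cage k is a single given cell, leaving r2c2 = 5.
The 4 cells of cage h must have product 8, so r3c3 = 1.
Cage b is a single given cell; hence r3c4 = 3.
Cage m is given, leaving r3c5 = 5.
Cage j is given, so r5c1 = 4.
Column 2 already has 5, so r5c2 = 3.
Row 5 already has 3, so r5c3 = 5.
Cage f needs sum 9, so r1c3 = 3.
4 is placed in column 1, which forces r3c1 = 2.
Cage g's pair has sum 6; hence r3c2 = 4.
Column 1 already has 2, so r4c1 = 1.
Row 4 already has 1, so r4c2 = 2.
2 is placed in row 4, which forces r4c3 = 4.
Row 4 already has 4; hence r4c4 = 5.
Row 4 already has 4, which forces r4c5 = 3.
Column 1 already has 2, leaving r1c1 = 5.
Column 2 now contains 4, leaving r1c2 = 1.
Row 1 already has 1, which forces r1c4 = 4.
4 is placed in row 1, leaving r1c5 = 2.
Column 3 already has 4, leaving r2c3 = 2.
4 is placed in column 4, which forces r2c4 = 1.
Column 5 already has 2, which forces r2c5 = 4.
Column 4 already has 1, so r5c4 = 2.
Column 5 already has 2; hence r5c5 = 1.

5 1 3 4 2 / 3 5 2 1 4 / 2 4 1 3 5 / 1 2 4 5 3 / 4 3 5 2 1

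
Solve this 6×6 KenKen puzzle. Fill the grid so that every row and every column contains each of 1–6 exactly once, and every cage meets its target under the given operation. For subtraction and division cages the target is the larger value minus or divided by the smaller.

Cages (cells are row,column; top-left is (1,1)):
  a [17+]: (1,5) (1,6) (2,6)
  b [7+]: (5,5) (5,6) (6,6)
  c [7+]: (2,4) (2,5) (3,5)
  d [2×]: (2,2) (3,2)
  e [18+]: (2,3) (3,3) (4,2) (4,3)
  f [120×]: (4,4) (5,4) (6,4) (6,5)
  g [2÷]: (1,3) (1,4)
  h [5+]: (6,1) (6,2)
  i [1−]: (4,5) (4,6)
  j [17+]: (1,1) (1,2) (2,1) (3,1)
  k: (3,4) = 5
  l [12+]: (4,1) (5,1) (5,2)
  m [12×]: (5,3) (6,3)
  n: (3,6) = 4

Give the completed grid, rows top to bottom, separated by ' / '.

Cage a has sum 17, so (1,5) = 6.
Cage a needs sum 17, so (1,6) = 5.
The 3 cells of cage a must have sum 17, which forces (2,6) = 6.
K is a freebie, so (3,4) = 5.
Cage n is a single given cell, so (3,6) = 4.
Cage j has sum 17, which forces (3,1) = 6.
Cage f has product 120, which forces (6,5) = 5.
In row 1, 3 can only go at (1,1), so (1,1) = 3.
The 4 cells of cage j must have sum 17; hence (1,2) = 4.
Cage j has sum 17, which forces (2,1) = 4.
4 is placed in row 2, which forces (2,3) = 5.
Cage h needs two cells with sum 5, which forces (6,1) = 2.
Cage h needs two cells with sum 5; hence (6,2) = 3.
Row 6 already has 3, which forces (6,6) = 1.
Cage l has sum 12, which forces (5,2) = 6.
Cage b needs sum 7, so (5,5) = 4.
Cage b needs sum 7; hence (5,6) = 2.
Cage e has sum 18, which forces (3,3) = 2.
Row 3 already has 2, so (3,5) = 3.
Column 2 already has 6, leaving (4,2) = 5.
Cage e needs sum 18, which forces (4,3) = 6.
The two cells of cage i must have difference 1, leaving (4,5) = 2.
Column 6 now contains 2, leaving (4,6) = 3.
Row 5 now contains 2; hence (5,3) = 3.
3 is placed in row 5, so (5,4) = 1.
Cage m needs two cells with product 12; hence (6,3) = 4.
4 is placed in row 6; hence (6,4) = 6.
Column 3 already has 2, so (1,3) = 1.
Column 4 now contains 1, leaving (1,4) = 2.
The two cells of cage d must have product 2, leaving (2,2) = 2.
Cage c needs sum 7, which forces (2,4) = 3.
Column 5 now contains 3, so (2,5) = 1.
Row 3 already has 2, which forces (3,2) = 1.
5 is placed in row 4, leaving (4,1) = 1.
2 is placed in row 4, leaving (4,4) = 4.
Row 5 now contains 1; hence (5,1) = 5.

3 4 1 2 6 5 / 4 2 5 3 1 6 / 6 1 2 5 3 4 / 1 5 6 4 2 3 / 5 6 3 1 4 2 / 2 3 4 6 5 1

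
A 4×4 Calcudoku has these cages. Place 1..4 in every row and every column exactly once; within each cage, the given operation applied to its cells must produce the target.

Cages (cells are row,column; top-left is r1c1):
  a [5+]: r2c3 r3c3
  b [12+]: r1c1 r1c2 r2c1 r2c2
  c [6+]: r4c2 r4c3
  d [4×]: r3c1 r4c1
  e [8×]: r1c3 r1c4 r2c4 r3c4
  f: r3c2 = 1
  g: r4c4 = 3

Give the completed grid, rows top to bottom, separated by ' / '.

Cage e needs product 8; hence r1c3 = 1.
Cage f is a single given cell, so r3c2 = 1.
G is a freebie; hence r4c4 = 3.
The 4 cells of cage e must have product 8, leaving r2c4 = 1.
Row 3 already has 1, which forces r3c1 = 4.
4 is placed in row 3; hence r3c4 = 2.
Cage d needs two cells with product 4; hence r4c1 = 1.
2 is placed in column 4, so r1c4 = 4.
The two cells of cage a must have sum 5, so r2c3 = 2.
2 is placed in row 3, which forces r3c3 = 3.
Column 3 already has 2, leaving r4c3 = 4.
Cage b needs sum 12, leaving r1c1 = 2.
4 is placed in row 1, so r1c2 = 3.
2 is placed in row 2, so r2c1 = 3.
Cage b has sum 12; hence r2c2 = 4.
Row 4 now contains 4; hence r4c2 = 2.

2 3 1 4 / 3 4 2 1 / 4 1 3 2 / 1 2 4 3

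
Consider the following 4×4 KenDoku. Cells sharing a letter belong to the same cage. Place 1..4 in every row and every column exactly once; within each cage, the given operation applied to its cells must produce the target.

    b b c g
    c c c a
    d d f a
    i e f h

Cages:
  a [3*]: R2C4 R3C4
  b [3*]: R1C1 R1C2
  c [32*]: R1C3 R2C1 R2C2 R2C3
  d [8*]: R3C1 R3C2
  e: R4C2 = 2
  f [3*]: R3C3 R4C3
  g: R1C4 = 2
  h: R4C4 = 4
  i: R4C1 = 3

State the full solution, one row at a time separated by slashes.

Cage c has product 32, which forces R1C3 = 4.
Cage g is given, leaving R1C4 = 2.
Cage i is given, so R4C1 = 3.
Cage e is a single given cell, leaving R4C2 = 2.
Row 4 already has 3, so R4C3 = 1.
H is a freebie, which forces R4C4 = 4.
Column 1 already has 3, leaving R1C1 = 1.
The two cells of cage b must have product 3; hence R1C2 = 3.
Column 1 already has 1, which forces R2C1 = 4.
Row 2 already has 4, so R2C2 = 1.
1 is placed in column 3, so R2C3 = 2.
1 is placed in row 2, which forces R2C4 = 3.
The two cells of cage d must have product 8, so R3C1 = 2.
Column 2 already has 2, so R3C2 = 4.
1 is placed in column 3, leaving R3C3 = 3.
Column 4 already has 3; hence R3C4 = 1.

1 3 4 2 / 4 1 2 3 / 2 4 3 1 / 3 2 1 4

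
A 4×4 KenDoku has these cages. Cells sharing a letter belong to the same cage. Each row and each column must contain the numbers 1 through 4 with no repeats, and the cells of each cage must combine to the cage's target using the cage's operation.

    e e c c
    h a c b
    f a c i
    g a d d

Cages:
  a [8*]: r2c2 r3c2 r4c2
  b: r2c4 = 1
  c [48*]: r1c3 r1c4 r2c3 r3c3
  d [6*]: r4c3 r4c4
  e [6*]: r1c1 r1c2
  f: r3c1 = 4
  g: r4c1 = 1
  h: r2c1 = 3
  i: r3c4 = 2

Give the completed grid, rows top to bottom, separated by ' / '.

H is a freebie, which forces r2c1 = 3.
Cage b is a single given cell, leaving r2c4 = 1.
F is a freebie, leaving r3c1 = 4.
Cage i is given; hence r3c4 = 2.
G is a freebie, so r4c1 = 1.
Column 4 already has 2, so r4c4 = 3.
3 is placed in column 1, leaving r1c1 = 2.
Cage e needs two cells with product 6, so r1c2 = 3.
3 is placed in row 1, so r1c3 = 1.
Column 4 already has 2; hence r1c4 = 4.
Cage c has product 48; hence r2c3 = 4.
Row 3 now contains 2, so r3c2 = 1.
Column 3 already has 1, so r3c3 = 3.
Row 4 already has 3, so r4c3 = 2.
4 is placed in row 2, so r2c2 = 2.
Row 4 now contains 2; hence r4c2 = 4.

2 3 1 4 / 3 2 4 1 / 4 1 3 2 / 1 4 2 3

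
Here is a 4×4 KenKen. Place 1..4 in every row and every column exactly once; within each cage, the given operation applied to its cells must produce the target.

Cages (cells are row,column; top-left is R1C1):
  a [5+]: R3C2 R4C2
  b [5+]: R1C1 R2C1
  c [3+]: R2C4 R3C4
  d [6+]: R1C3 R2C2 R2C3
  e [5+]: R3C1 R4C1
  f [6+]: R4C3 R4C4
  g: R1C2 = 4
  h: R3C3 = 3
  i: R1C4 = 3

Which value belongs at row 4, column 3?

2

G is a freebie, so R1C2 = 4.
I is a freebie, which forces R1C4 = 3.
Cage h is given; hence R3C3 = 3.
The two cells of cage a must have sum 5, which forces R3C2 = 2.
Row 3 now contains 2, which forces R3C4 = 1.
Cage a needs two cells with sum 5, which forces R4C2 = 3.
Cage d needs sum 6; hence R1C3 = 1.
3 is placed in column 2, leaving R2C2 = 1.
Cage d needs sum 6, leaving R2C3 = 4.
Column 4 now contains 1; hence R2C4 = 2.
Row 3 already has 1, leaving R3C1 = 4.
Cage e needs two cells with sum 5; hence R4C1 = 1.
Column 3 already has 4, leaving R4C3 = 2.
Column 4 now contains 2, leaving R4C4 = 4.
Row 1 already has 1, leaving R1C1 = 2.
Row 2 already has 4, leaving R2C1 = 3.
The full grid is 2 4 1 3 / 3 1 4 2 / 4 2 3 1 / 1 3 2 4.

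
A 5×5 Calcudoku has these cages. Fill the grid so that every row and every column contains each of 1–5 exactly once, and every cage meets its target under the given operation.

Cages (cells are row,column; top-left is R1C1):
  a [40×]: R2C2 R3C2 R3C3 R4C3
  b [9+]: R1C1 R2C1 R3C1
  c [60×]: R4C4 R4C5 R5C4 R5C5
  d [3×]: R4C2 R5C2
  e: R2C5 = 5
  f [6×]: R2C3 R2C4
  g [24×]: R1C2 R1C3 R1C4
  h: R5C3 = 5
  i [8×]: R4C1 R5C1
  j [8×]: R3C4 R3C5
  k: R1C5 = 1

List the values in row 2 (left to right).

K is a freebie; hence R1C5 = 1.
Cage e is given; hence R2C5 = 5.
H is a freebie; hence R5C3 = 5.
Cage a needs product 40; hence R3C2 = 5.
Cage c has product 60, so R4C4 = 5.
The only place for 5 in row 1 is R1C1.
Row 2 needs a 4, and only R2C2 is open for it.
Row 2 needs a 1, and only R2C1 is open for it.
Column 1 already has 1, so R3C1 = 3.
In row 3, 1 can only go at R3C3, so R3C3 = 1.
Column 3 already has 1, so R4C3 = 2.
2 is placed in column 3, leaving R2C3 = 3.
Cage f's pair has product 6, so R2C4 = 2.
Column 4 now contains 2, which forces R3C4 = 4.
Row 3 already has 4, so R3C5 = 2.
Row 4 now contains 2; hence R4C1 = 4.
4 is placed in row 4, leaving R4C5 = 3.
Cage i needs two cells with product 8; hence R5C1 = 2.
The 4 cells of cage c must have product 60, leaving R5C4 = 1.
Column 5 now contains 3; hence R5C5 = 4.
Cage g needs product 24; hence R1C2 = 2.
Column 3 now contains 3, so R1C3 = 4.
4 is placed in column 4, so R1C4 = 3.
3 is placed in row 4, leaving R4C2 = 1.
Row 5 already has 1; hence R5C2 = 3.
The full grid is 5 2 4 3 1 / 1 4 3 2 5 / 3 5 1 4 2 / 4 1 2 5 3 / 2 3 5 1 4.

1 4 3 2 5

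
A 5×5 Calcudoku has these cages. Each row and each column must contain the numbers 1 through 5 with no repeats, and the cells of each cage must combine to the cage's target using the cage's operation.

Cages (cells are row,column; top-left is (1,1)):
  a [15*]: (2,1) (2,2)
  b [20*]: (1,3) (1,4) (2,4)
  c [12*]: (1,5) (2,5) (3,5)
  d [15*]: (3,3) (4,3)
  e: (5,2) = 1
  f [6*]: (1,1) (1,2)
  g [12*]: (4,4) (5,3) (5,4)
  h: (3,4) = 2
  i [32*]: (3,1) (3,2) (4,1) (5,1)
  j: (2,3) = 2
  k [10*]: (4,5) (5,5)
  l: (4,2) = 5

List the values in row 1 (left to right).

J is a freebie, so (2,3) = 2.
The 4 cells of cage i must have product 32, leaving (3,2) = 4.
Cage h is given, so (3,4) = 2.
Cage l is given, so (4,2) = 5.
Row 4 now contains 5; hence (4,3) = 3.
Row 4 now contains 5, so (4,5) = 2.
Cage e is a single given cell, which forces (5,2) = 1.
Row 5 already has 1, leaving (5,3) = 4.
Row 5 already has 4, leaving (5,4) = 3.
Column 5 now contains 2; hence (5,5) = 5.
Cage a's pair has product 15, leaving (2,1) = 5.
Column 2 already has 5, leaving (2,2) = 3.
2 is placed in row 3, which forces (3,1) = 1.
3 is placed in column 3, so (3,3) = 5.
Row 3 already has 1; hence (3,5) = 3.
The 4 cells of cage i must have product 32, so (4,1) = 4.
Cage g needs product 12; hence (4,4) = 1.
Row 5 already has 4, leaving (5,1) = 2.
Column 1 now contains 2, which forces (1,1) = 3.
Column 2 now contains 3, leaving (1,2) = 2.
Column 3 already has 5, so (1,3) = 1.
Cage b needs product 20, so (1,4) = 5.
1 is placed in row 1; hence (1,5) = 4.
Column 4 already has 1, so (2,4) = 4.
Column 5 already has 4, leaving (2,5) = 1.
Completed grid: 3 2 1 5 4 / 5 3 2 4 1 / 1 4 5 2 3 / 4 5 3 1 2 / 2 1 4 3 5.

3 2 1 5 4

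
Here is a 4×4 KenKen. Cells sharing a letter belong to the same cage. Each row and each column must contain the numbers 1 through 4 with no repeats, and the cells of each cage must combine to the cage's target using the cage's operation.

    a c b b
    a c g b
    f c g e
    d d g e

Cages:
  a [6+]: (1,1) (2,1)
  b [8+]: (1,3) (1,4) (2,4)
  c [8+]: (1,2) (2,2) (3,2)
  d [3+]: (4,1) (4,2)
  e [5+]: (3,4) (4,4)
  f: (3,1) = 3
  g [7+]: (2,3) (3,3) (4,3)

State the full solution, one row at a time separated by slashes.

Cage f is given, which forces (3,1) = 3.
The only place for 3 in row 4 is (4,4).
Cage e needs two cells with sum 5, which forces (3,4) = 2.
The 3 cells of cage b must have sum 8, so (1,3) = 3.
The 3 cells of cage c must have sum 8, leaving (2,2) = 3.
The only place for 2 in row 1 is (1,1).
Column 1 now contains 2, leaving (2,1) = 4.
Row 2 already has 4, leaving (2,4) = 1.
Column 1 now contains 2, so (4,1) = 1.
Cage d's pair has sum 3, leaving (4,2) = 2.
Row 4 now contains 2, which forces (4,3) = 4.
Column 4 now contains 1; hence (1,4) = 4.
Row 2 already has 1, leaving (2,3) = 2.
Column 3 already has 4, which forces (3,3) = 1.
Row 1 already has 4; hence (1,2) = 1.
1 is placed in row 3, so (3,2) = 4.

2 1 3 4 / 4 3 2 1 / 3 4 1 2 / 1 2 4 3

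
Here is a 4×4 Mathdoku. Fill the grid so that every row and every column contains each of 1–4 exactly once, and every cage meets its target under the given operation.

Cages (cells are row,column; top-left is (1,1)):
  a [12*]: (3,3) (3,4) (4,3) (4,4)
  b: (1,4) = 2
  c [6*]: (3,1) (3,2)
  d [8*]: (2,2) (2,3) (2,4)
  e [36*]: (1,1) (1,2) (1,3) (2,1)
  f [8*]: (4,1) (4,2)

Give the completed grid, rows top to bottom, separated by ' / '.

B is a freebie, so (1,4) = 2.
Cage e needs product 36; hence (2,1) = 3.
Column 1 now contains 3, which forces (3,1) = 2.
2 is placed in row 3, which forces (3,2) = 3.
Column 1 already has 2, leaving (4,1) = 4.
Row 4 already has 4, leaving (4,2) = 2.
Column 1 already has 4, leaving (1,1) = 1.
The 4 cells of cage e must have product 36; hence (1,2) = 4.
Cage e has product 36, so (1,3) = 3.
4 is placed in column 2, so (2,2) = 1.
Cage d needs product 8, so (2,3) = 2.
Row 2 already has 1, leaving (2,4) = 4.
Column 4 already has 4, leaving (3,4) = 1.
Column 3 already has 3, which forces (4,3) = 1.
Column 4 already has 1, which forces (4,4) = 3.
1 is placed in row 3, leaving (3,3) = 4.

1 4 3 2 / 3 1 2 4 / 2 3 4 1 / 4 2 1 3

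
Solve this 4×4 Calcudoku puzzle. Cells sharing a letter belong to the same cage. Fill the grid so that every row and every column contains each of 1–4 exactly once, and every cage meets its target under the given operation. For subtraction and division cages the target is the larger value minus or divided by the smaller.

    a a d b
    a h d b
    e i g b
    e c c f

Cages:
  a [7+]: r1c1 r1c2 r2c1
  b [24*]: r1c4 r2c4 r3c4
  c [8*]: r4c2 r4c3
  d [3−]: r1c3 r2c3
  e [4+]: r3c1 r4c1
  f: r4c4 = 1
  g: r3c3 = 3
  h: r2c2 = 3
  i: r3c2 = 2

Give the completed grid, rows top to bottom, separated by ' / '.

2 1 4 3 / 4 3 1 2 / 1 2 3 4 / 3 4 2 1

Cage h is given; hence r2c2 = 3.
Cage i is a single given cell, leaving r3c2 = 2.
G is a freebie; hence r3c3 = 3.
Row 3 already has 3; hence r3c4 = 4.
2 is placed in column 2, which forces r4c2 = 4.
Row 4 now contains 4, leaving r4c3 = 2.
Cage f is given, leaving r4c4 = 1.
4 is placed in column 2, so r1c2 = 1.
Row 1 now contains 1, which forces r1c3 = 4.
Cage b has product 24, which forces r1c4 = 3.
Column 3 now contains 4, so r2c3 = 1.
Column 4 now contains 4, leaving r2c4 = 2.
Row 3 already has 3; hence r3c1 = 1.
1 is placed in row 4, which forces r4c1 = 3.
Row 1 now contains 4; hence r1c1 = 2.
Row 2 already has 2; hence r2c1 = 4.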